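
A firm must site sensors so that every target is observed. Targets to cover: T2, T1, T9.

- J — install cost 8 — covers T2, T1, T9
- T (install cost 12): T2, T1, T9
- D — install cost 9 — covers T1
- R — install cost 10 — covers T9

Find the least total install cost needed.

8

This is an integer covering problem.
J alone covers T2, T1, T9 — every target.
Total install cost: 8.
No cover costs less than 8.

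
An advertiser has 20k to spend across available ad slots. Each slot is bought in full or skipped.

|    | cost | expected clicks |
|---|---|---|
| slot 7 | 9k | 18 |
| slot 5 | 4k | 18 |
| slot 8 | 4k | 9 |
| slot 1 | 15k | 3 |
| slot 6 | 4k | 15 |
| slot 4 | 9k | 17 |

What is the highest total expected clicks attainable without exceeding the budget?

Allowing fractional choices, the relaxed optimum would be about 58.0, but ad slots are indivisible.
slot 5 + slot 6 + slot 4: cost 4 + 4 + 9 = 17 ≤ 20, expected clicks 18 + 15 + 17 = 50.
slot 7 + slot 5 + slot 6: cost 9 + 4 + 4 = 17 ≤ 20, expected clicks 18 + 18 + 15 = 51.
Best is slot 7, slot 5, and slot 6 with total expected clicks 51.

51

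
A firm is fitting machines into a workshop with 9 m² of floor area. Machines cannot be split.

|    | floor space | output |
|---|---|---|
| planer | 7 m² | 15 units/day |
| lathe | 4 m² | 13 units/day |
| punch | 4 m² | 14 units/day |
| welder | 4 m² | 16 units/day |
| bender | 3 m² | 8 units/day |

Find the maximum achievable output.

lathe + punch: floor space 4 + 4 = 8 ≤ 9, output 13 + 14 = 27.
punch + welder: floor space 4 + 4 = 8 ≤ 9, output 14 + 16 = 30.
lathe + welder: floor space 4 + 4 = 8 ≤ 9, output 13 + 16 = 29.
Best is punch and welder with total output 30.

30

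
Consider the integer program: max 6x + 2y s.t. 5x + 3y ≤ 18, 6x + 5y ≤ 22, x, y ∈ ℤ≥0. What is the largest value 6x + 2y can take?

The continuous relaxation peaks at (3.6, 0) with value 21.60; rounding to a feasible lattice point costs some objective.
(x,y)=(3,0): 5·3+3·0=15≤18, 6·3+5·0=18≤22, objective 18.
(x,y)=(2,1): 5·2+3·1=13≤18, 6·2+5·1=17≤22, objective 14.
(x,y)=(2,0): 5·2+3·0=10≤18, 6·2+5·0=12≤22, objective 12.
No feasible integer point exceeds 18.

18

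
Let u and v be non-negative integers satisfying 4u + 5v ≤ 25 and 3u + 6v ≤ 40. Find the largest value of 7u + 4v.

The continuous relaxation peaks at (6.25, 0) with value 43.75; rounding to a feasible lattice point costs some objective.
(u,v)=(6,0): 4·6+5·0=24≤25, 3·6+6·0=18≤40, objective 42.
(u,v)=(5,1): 4·5+5·1=25≤25, 3·5+6·1=21≤40, objective 39.
(u,v)=(5,0): 4·5+5·0=20≤25, 3·5+6·0=15≤40, objective 35.
The best lattice point is (6,0), giving 42.

42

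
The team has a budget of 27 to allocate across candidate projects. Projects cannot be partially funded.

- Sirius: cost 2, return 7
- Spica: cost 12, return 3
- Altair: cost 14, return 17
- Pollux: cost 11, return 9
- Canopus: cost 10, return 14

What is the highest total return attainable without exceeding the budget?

38

This is a 0-1 knapsack instance.
Take Sirius, Altair, and Canopus: cost 2 + 14 + 10 = 26 ≤ 27, return 7 + 17 + 14 = 38.
No other feasible combination does better.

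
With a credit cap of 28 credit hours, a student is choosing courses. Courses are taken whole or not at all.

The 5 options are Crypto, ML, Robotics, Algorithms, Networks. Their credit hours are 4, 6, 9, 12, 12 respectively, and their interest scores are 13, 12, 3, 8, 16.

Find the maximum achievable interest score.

41

Allowing fractional choices, the relaxed optimum would be about 45.0, but courses are indivisible.
Crypto + ML + Networks: credit hours 4 + 6 + 12 = 22 ≤ 28, interest score 13 + 12 + 16 = 41.
Crypto + Algorithms + Networks: credit hours 4 + 12 + 12 = 28 ≤ 28, interest score 13 + 8 + 16 = 37.
Best is Crypto, ML, and Networks with total interest score 41.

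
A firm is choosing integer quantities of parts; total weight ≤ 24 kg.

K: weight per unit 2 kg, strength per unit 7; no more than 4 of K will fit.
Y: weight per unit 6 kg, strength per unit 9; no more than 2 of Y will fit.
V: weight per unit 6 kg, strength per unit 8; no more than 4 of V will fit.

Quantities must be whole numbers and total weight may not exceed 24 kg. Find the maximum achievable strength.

This is a bounded integer knapsack.
3×K, 2×Y, and 1×V: weight 24 ≤ 24, strength 3·7 + 2·9 + 1·8 = 47.
3×K, 1×Y, and 2×V: weight 24 ≤ 24, strength 3·7 + 1·9 + 2·8 = 46.
Best is 47.

47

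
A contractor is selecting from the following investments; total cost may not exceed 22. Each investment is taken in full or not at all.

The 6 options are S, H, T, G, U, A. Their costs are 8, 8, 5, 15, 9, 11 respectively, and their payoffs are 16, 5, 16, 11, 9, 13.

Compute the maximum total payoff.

Allowing fractional choices, the relaxed optimum would be about 42.6, but investments are indivisible.
S + T: cost 8 + 5 = 13 ≤ 22, payoff 16 + 16 = 32.
S + T + U: cost 8 + 5 + 9 = 22 ≤ 22, payoff 16 + 16 + 9 = 41.
S + H + T: cost 8 + 8 + 5 = 21 ≤ 22, payoff 16 + 5 + 16 = 37.
Best is S, T, and U with total payoff 41.

41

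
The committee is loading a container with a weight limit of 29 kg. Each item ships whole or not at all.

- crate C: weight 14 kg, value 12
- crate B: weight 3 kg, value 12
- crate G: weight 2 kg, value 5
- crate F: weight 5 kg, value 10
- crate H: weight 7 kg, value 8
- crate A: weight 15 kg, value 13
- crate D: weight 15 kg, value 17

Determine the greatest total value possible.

This is a 0-1 knapsack instance.
crate C + crate B + crate F + crate H: weight 14 + 3 + 5 + 7 = 29 ≤ 29, value 12 + 12 + 10 + 8 = 42.
crate B + crate G + crate F + crate D: weight 3 + 2 + 5 + 15 = 25 ≤ 29, value 12 + 5 + 10 + 17 = 44.
crate B + crate G + crate H + crate D: weight 3 + 2 + 7 + 15 = 27 ≤ 29, value 12 + 5 + 8 + 17 = 42.
Best is crate B, crate G, crate F, and crate D with total value 44.

44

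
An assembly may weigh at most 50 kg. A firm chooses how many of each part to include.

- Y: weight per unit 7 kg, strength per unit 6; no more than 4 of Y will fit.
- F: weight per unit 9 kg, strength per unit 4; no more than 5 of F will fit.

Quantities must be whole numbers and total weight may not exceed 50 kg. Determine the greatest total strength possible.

32

4×Y and 2×F: weight 46 ≤ 50, strength 4·6 + 2·4 = 32.
3×Y and 3×F: weight 48 ≤ 50, strength 3·6 + 3·4 = 30.
Best is 32.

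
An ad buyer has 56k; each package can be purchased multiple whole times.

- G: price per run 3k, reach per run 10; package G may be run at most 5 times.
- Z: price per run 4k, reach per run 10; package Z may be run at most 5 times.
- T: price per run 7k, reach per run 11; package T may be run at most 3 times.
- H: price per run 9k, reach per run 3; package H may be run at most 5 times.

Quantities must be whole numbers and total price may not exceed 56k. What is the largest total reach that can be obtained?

This is a bounded integer knapsack.
Take 5×G, 5×Z, and 3×T: price 56 ≤ 56, reach 5·10 + 5·10 + 3·11 = 133.
G has the best ratio (10/3) and is taken to its limit of 5; remaining capacity is filled optimally with the others.

133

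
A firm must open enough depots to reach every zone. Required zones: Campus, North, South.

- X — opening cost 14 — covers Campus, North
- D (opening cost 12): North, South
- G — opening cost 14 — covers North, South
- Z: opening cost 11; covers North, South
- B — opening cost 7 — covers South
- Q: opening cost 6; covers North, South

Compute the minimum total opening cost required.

20

Choose X and Q: together they cover Campus, North, South — every zone.
Total opening cost: 14 + 6 = 20.
No cover costs less than 20.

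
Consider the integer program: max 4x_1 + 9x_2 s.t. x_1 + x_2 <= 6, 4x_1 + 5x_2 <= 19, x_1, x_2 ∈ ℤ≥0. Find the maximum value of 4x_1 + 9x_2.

31

Relaxing integrality, the LP optimum is 34.20 at (x_1,x_2) = (0, 3.8), which is not an integer point.
(x_1,x_2)=(1,3): 1·1+1·3=4≤6, 4·1+5·3=19≤19, objective 31.
(x_1,x_2)=(0,3): 1·0+1·3=3≤6, 4·0+5·3=15≤19, objective 27.
No feasible integer point exceeds 31.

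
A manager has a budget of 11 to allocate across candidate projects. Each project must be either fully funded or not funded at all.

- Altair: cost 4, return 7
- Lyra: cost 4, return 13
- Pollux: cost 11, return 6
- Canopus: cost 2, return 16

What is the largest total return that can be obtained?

36

Altair + Canopus: cost 4 + 2 = 6 ≤ 11, return 7 + 16 = 23.
Altair + Lyra + Canopus: cost 4 + 4 + 2 = 10 ≤ 11, return 7 + 13 + 16 = 36.
Lyra + Canopus: cost 4 + 2 = 6 ≤ 11, return 13 + 16 = 29.
Best is Altair, Lyra, and Canopus with total return 36.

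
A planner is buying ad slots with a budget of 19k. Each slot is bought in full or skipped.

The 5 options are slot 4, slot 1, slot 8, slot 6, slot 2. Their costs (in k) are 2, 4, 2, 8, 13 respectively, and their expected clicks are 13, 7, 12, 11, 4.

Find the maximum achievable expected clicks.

43

Treat it as a binary knapsack problem.
Take slot 4, slot 1, slot 8, and slot 6: cost 2 + 4 + 2 + 8 = 16 ≤ 19, expected clicks 13 + 7 + 12 + 11 = 43.
No other feasible combination does better.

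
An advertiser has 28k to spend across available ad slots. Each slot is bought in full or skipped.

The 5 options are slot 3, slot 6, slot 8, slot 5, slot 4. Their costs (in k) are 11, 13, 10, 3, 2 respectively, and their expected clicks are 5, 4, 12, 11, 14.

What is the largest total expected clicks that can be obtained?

slot 6 + slot 8 + slot 5 + slot 4: cost 13 + 10 + 3 + 2 = 28 ≤ 28, expected clicks 4 + 12 + 11 + 14 = 41.
slot 8 + slot 5 + slot 4: cost 10 + 3 + 2 = 15 ≤ 28, expected clicks 12 + 11 + 14 = 37.
slot 3 + slot 8 + slot 5 + slot 4: cost 11 + 10 + 3 + 2 = 26 ≤ 28, expected clicks 5 + 12 + 11 + 14 = 42.
Best is slot 3, slot 8, slot 5, and slot 4 with total expected clicks 42.

42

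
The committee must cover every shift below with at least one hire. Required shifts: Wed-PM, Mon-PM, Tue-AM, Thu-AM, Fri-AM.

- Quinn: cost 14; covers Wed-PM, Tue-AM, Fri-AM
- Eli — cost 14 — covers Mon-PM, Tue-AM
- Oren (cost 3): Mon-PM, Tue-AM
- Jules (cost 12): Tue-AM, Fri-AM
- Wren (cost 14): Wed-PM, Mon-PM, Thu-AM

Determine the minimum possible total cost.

26

This is an integer covering problem.
The greedy cost-per-new-shift heuristic would pick Oren, Quinn, and Wren for 31, but a cheaper cover exists.
Choose Jules and Wren: together they cover Wed-PM, Mon-PM, Tue-AM, Thu-AM, Fri-AM — every shift.
Total cost: 12 + 14 = 26.
No cover costs less than 26.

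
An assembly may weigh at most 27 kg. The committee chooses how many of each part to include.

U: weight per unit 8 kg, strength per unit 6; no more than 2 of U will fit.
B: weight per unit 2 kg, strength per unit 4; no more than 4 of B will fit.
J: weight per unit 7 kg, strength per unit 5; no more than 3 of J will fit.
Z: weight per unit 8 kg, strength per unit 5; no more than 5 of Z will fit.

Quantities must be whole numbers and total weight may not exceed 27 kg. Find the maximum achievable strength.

28

Take 2×U and 4×B: weight 24 ≤ 27, strength 2·6 + 4·4 = 28.
B has the best ratio (4/2) and is taken to its limit of 4; remaining capacity is filled optimally with the others.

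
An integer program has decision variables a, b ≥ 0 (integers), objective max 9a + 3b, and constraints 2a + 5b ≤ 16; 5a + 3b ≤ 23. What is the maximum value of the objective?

(a,b)=(4,1): 2·4+5·1=13≤16, 5·4+3·1=23≤23, objective 39.
(a,b)=(4,0): 2·4+5·0=8≤16, 5·4+3·0=20≤23, objective 36.
Maximum is 39 at (a,b)=(4,1).

39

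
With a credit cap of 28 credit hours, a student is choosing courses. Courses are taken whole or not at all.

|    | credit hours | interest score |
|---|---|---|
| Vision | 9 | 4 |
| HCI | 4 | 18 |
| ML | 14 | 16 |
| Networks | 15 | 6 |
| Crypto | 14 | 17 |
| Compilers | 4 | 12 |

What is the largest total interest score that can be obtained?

47

Allowing fractional choices, the relaxed optimum would be about 53.9, but courses are indivisible.
Vision + HCI + Crypto: credit hours 9 + 4 + 14 = 27 ≤ 28, interest score 4 + 18 + 17 = 39.
HCI + ML + Compilers: credit hours 4 + 14 + 4 = 22 ≤ 28, interest score 18 + 16 + 12 = 46.
HCI + Crypto + Compilers: credit hours 4 + 14 + 4 = 22 ≤ 28, interest score 18 + 17 + 12 = 47.
Best is HCI, Crypto, and Compilers with total interest score 47.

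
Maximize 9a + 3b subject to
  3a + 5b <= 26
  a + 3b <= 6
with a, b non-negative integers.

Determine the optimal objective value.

54

(a,b)=(6,0): 3·6+5·0=18≤26, 1·6+3·0=6≤6, objective 54.
(a,b)=(5,0): 3·5+5·0=15≤26, 1·5+3·0=5≤6, objective 45.
Maximum is 54 at (a,b)=(6,0).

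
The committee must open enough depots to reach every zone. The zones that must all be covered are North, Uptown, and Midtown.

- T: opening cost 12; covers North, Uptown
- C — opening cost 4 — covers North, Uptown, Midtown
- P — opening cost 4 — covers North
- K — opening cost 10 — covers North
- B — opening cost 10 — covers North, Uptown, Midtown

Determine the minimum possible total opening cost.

4

This is an integer covering problem.
C alone covers North, Uptown, Midtown — every zone.
Total opening cost: 4.
No cover costs less than 4.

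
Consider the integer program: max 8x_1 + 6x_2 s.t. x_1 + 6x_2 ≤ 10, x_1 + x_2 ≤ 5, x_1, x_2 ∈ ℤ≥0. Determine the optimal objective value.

40

(x_1,x_2)=(5,0): 1·5+6·0=5≤10, 1·5+1·0=5≤5, objective 40.
(x_1,x_2)=(4,1): 1·4+6·1=10≤10, 1·4+1·1=5≤5, objective 38.
(x_1,x_2)=(4,0): 1·4+6·0=4≤10, 1·4+1·0=4≤5, objective 32.
No feasible integer point exceeds 40.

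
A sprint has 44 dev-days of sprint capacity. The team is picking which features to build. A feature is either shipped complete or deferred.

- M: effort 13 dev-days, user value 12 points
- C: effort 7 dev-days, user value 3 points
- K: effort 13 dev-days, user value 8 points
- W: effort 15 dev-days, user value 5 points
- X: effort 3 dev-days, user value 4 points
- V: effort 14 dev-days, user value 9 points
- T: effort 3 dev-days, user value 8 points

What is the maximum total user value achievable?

Allowing fractional choices, the relaxed optimum would be about 39.8, but features are indivisible.
M + C + X + V + T: effort 13 + 7 + 3 + 14 + 3 = 40 ≤ 44, user value 12 + 3 + 4 + 9 + 8 = 36.
M + K + V + T: effort 13 + 13 + 14 + 3 = 43 ≤ 44, user value 12 + 8 + 9 + 8 = 37.
M + C + K + X + T: effort 13 + 7 + 13 + 3 + 3 = 39 ≤ 44, user value 12 + 3 + 8 + 4 + 8 = 35.
Best is M, K, V, and T with total user value 37.

37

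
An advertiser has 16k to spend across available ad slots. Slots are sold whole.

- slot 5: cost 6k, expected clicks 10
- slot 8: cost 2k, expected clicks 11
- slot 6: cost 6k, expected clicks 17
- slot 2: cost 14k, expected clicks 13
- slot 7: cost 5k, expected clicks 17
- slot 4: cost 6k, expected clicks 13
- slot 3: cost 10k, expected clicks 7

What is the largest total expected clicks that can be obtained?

slot 8 + slot 6 + slot 4: cost 2 + 6 + 6 = 14 ≤ 16, expected clicks 11 + 17 + 13 = 41.
slot 8 + slot 7 + slot 4: cost 2 + 5 + 6 = 13 ≤ 16, expected clicks 11 + 17 + 13 = 41.
slot 8 + slot 6 + slot 7: cost 2 + 6 + 5 = 13 ≤ 16, expected clicks 11 + 17 + 17 = 45.
Best is slot 8, slot 6, and slot 7 with total expected clicks 45.

45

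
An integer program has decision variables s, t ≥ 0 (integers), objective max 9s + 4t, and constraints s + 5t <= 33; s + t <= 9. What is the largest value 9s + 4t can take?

(s,t)=(9,0): 1·9+5·0=9≤33, 1·9+1·0=9≤9, objective 81.
(s,t)=(8,1): 1·8+5·1=13≤33, 1·8+1·1=9≤9, objective 76.
(s,t)=(8,0): 1·8+5·0=8≤33, 1·8+1·0=8≤9, objective 72.
The best lattice point is (9,0), giving 81.

81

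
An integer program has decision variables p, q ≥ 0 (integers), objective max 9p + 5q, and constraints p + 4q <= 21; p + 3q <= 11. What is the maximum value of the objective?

(p,q)=(11,0): 1·11+4·0=11≤21, 1·11+3·0=11≤11, objective 99.
(p,q)=(10,0): 1·10+4·0=10≤21, 1·10+3·0=10≤11, objective 90.
No feasible integer point exceeds 99.

99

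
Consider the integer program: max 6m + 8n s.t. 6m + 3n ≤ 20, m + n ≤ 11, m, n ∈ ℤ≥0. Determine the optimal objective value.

(m,n)=(0,6): 6·0+3·6=18≤20, 1·0+1·6=6≤11, objective 48.
(m,n)=(0,5): 6·0+3·5=15≤20, 1·0+1·5=5≤11, objective 40.
The best lattice point is (0,6), giving 48.

48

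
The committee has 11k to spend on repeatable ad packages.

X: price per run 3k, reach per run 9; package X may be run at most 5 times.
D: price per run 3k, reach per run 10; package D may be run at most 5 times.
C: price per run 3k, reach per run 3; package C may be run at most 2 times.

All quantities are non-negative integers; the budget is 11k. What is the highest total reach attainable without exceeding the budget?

30

Take 3×D: price 9 ≤ 11, reach 3·10 = 30.
No other integer combination yields more.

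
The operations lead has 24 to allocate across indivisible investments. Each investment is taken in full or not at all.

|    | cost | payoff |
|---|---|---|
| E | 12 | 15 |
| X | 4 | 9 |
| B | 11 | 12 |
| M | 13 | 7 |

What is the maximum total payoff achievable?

27

Treat it as a binary knapsack problem.
Take E and B: cost 12 + 11 = 23 ≤ 24, payoff 15 + 12 = 27.
No other feasible combination does better.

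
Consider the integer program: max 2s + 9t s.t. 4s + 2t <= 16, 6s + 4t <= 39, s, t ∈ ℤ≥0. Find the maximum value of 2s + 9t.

(s,t)=(0,8): 4·0+2·8=16≤16, 6·0+4·8=32≤39, objective 72.
(s,t)=(0,7): 4·0+2·7=14≤16, 6·0+4·7=28≤39, objective 63.
No feasible integer point exceeds 72.

72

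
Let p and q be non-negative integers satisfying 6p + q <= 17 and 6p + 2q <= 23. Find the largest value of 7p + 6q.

66

Relaxing integrality, the LP optimum is 69.00 at (p,q) = (0, 11.5), which is not an integer point.
(p,q)=(0,11) is feasible, giving 66.
(p,q)=(0,10) is feasible, giving 60.
No feasible integer point exceeds 66.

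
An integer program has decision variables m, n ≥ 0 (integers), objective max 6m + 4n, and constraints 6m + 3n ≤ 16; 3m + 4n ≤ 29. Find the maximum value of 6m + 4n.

20

Relaxing integrality, the LP optimum is 21.33 at (m,n) = (0, 5.33), which is not an integer point.
(m,n)=(0,5): 6·0+3·5=15≤16, 3·0+4·5=20≤29, objective 20.
(m,n)=(0,4): 6·0+3·4=12≤16, 3·0+4·4=16≤29, objective 16.
Maximum is 20 at (m,n)=(0,5).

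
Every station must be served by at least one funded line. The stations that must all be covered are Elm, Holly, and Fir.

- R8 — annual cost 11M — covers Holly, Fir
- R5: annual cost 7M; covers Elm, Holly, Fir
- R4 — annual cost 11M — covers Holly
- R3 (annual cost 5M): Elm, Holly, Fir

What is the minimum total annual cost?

5

R3 alone covers Elm, Holly, Fir — every station.
Total annual cost: 5.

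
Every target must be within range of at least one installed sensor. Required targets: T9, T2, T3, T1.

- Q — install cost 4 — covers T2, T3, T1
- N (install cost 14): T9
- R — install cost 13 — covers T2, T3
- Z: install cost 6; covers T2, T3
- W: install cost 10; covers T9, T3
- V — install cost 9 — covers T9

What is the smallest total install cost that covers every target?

13

Choose Q and V: together they cover T9, T2, T3, T1 — every target.
Total install cost: 4 + 9 = 13.
No cover costs less than 13.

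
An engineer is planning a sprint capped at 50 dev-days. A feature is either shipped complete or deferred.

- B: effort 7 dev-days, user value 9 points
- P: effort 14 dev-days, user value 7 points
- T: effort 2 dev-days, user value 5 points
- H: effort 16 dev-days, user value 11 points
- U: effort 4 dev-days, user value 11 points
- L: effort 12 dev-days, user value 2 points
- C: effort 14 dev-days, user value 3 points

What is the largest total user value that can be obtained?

B + T + H + U + C: effort 7 + 2 + 16 + 4 + 14 = 43 ≤ 50, user value 9 + 5 + 11 + 11 + 3 = 39.
B + P + H + U: effort 7 + 14 + 16 + 4 = 41 ≤ 50, user value 9 + 7 + 11 + 11 = 38.
B + P + T + H + U: effort 7 + 14 + 2 + 16 + 4 = 43 ≤ 50, user value 9 + 7 + 5 + 11 + 11 = 43.
Best is B, P, T, H, and U with total user value 43.

43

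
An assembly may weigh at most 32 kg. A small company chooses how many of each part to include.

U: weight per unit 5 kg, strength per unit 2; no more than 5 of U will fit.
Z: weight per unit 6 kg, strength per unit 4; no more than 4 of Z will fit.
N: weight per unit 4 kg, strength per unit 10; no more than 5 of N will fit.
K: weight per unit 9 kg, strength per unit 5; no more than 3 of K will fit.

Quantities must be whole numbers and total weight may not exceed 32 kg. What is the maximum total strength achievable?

N has the best ratio (10/4); taking only N gives at most 5×10 = 50 (stopped by the supply cap of 5).
Mixing does better — 2×Z and 5×N: weight 32 ≤ 32, strength 2·4 + 5·10 = 58.

58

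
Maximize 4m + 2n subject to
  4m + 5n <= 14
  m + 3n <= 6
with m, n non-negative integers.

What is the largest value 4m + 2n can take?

12

The continuous relaxation peaks at (3.5, 0) with value 14.00; rounding to a feasible lattice point costs some objective.
(m,n)=(3,0): 4·3+5·0=12≤14, 1·3+3·0=3≤6, objective 12.
(m,n)=(2,1): 4·2+5·1=13≤14, 1·2+3·1=5≤6, objective 10.
(m,n)=(2,0): 4·2+5·0=8≤14, 1·2+3·0=2≤6, objective 8.
No feasible integer point exceeds 12.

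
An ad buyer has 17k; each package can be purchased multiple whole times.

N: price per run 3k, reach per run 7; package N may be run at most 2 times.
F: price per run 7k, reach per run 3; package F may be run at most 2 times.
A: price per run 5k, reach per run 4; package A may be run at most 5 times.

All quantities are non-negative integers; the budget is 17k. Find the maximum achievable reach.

22

2×N and 1×A: price 11 ≤ 17, reach 2·7 + 1·4 = 18.
2×N and 2×A: price 16 ≤ 17, reach 2·7 + 2·4 = 22.
Best is 22.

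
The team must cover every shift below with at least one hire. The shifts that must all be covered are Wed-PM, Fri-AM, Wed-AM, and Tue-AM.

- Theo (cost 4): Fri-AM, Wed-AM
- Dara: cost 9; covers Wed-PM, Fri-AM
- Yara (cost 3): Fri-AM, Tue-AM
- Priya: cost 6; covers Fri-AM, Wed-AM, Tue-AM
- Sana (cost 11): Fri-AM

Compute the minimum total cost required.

15

The greedy cost-per-new-shift heuristic would pick Yara, Theo, and Dara for 16, but a cheaper cover exists.
Choose Dara and Priya: together they cover Wed-PM, Fri-AM, Wed-AM, Tue-AM — every shift.
Total cost: 9 + 6 = 15.
No cover costs less than 15.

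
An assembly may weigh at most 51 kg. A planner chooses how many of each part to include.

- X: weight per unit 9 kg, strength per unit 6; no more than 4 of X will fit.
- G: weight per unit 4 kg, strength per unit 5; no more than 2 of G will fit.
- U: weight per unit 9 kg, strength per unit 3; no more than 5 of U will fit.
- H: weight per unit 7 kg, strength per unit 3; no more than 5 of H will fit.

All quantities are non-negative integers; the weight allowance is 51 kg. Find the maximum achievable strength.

37

This is a bounded integer knapsack.
G has the best ratio (5/4); taking only G gives at most 2×5 = 10 (stopped by the supply cap of 2).
Mixing does better — 4×X, 2×G, and 1×H: weight 51 ≤ 51, strength 4·6 + 2·5 + 1·3 = 37.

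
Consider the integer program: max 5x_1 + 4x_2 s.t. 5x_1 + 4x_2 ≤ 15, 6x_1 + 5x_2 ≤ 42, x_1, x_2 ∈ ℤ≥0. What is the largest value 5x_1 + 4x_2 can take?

15

(x_1,x_2)=(3,0): 5·3+4·0=15≤15, 6·3+5·0=18≤42, objective 15.
(x_1,x_2)=(2,1): 5·2+4·1=14≤15, 6·2+5·1=17≤42, objective 14.
The best lattice point is (3,0), giving 15.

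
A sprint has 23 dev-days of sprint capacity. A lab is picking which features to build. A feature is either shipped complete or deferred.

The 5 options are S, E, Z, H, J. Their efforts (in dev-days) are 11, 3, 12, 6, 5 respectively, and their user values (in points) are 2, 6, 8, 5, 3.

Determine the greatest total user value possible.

19

Allowing fractional choices, the relaxed optimum would be about 20.2, but features are indivisible.
Z + H + J: effort 12 + 6 + 5 = 23 ≤ 23, user value 8 + 5 + 3 = 16.
E + Z + H: effort 3 + 12 + 6 = 21 ≤ 23, user value 6 + 8 + 5 = 19.
E + Z + J: effort 3 + 12 + 5 = 20 ≤ 23, user value 6 + 8 + 3 = 17.
Best is E, Z, and H with total user value 19.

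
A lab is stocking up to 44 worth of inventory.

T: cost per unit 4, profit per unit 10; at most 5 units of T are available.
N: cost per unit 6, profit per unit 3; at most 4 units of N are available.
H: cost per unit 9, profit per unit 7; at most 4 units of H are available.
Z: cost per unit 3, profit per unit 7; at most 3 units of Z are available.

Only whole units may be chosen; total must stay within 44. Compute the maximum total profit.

This is a bounded integer knapsack.
Take 5×T, 1×N, 1×H, and 3×Z: cost 44 ≤ 44, profit 5·10 + 1·3 + 1·7 + 3·7 = 81.
T has the best ratio (10/4) and is taken to its limit of 5; remaining capacity is filled optimally with the others.

81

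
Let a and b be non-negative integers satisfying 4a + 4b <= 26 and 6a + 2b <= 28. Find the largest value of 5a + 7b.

42

The continuous relaxation peaks at (0, 6.5) with value 45.50; rounding to a feasible lattice point costs some objective.
(a,b)=(0,6) is feasible, giving 42.
(a,b)=(1,5) is feasible, giving 40.
(a,b)=(0,5) is feasible, giving 35.
The best lattice point is (0,6), giving 42.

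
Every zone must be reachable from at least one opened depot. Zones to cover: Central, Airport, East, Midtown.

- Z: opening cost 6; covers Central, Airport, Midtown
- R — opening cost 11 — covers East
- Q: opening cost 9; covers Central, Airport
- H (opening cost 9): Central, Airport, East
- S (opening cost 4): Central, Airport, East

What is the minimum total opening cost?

Choose Z and S: together they cover Central, Airport, East, Midtown — every zone.
Total opening cost: 6 + 4 = 10.

10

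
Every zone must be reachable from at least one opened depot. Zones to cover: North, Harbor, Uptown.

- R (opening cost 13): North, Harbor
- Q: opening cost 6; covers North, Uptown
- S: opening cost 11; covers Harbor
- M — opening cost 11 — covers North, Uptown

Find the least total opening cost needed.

17

Choose Q and S: together they cover North, Harbor, Uptown — every zone.
Total opening cost: 6 + 11 = 17.
No cover costs less than 17.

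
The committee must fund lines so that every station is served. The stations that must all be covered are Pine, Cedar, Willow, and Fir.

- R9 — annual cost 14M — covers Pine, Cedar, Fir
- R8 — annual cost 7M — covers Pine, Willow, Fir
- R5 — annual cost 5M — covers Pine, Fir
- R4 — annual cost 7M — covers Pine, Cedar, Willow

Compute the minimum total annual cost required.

This is a weighted set-cover instance.
Choose R5 and R4: together they cover Pine, Cedar, Willow, Fir — every station.
Total annual cost: 5 + 7 = 12.

12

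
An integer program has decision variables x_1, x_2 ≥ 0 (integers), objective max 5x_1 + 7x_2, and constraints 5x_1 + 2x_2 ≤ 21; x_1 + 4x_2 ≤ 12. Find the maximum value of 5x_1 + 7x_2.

29

Relaxing integrality, the LP optimum is 31.83 at (x_1,x_2) = (3.33, 2.17), which is not an integer point.
(x_1,x_2)=(3,2): 5·3+2·2=19≤21, 1·3+4·2=11≤12, objective 29.
(x_1,x_2)=(2,2): 5·2+2·2=14≤21, 1·2+4·2=10≤12, objective 24.
(x_1,x_2)=(3,1): 5·3+2·1=17≤21, 1·3+4·1=7≤12, objective 22.
No feasible integer point exceeds 29.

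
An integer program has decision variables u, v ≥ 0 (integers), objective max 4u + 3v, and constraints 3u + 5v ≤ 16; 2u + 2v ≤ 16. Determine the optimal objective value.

(u,v)=(5,0): 3·5+5·0=15≤16, 2·5+2·0=10≤16, objective 20.
(u,v)=(4,0): 3·4+5·0=12≤16, 2·4+2·0=8≤16, objective 16.
No feasible integer point exceeds 20.

20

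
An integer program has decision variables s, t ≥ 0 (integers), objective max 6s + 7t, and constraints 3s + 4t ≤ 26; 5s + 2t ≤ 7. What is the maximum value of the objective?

21

Relaxing integrality, the LP optimum is 24.50 at (s,t) = (0, 3.5), which is not an integer point.
(s,t)=(0,3): 3·0+4·3=12≤26, 5·0+2·3=6≤7, objective 21.
(s,t)=(0,2): 3·0+4·2=8≤26, 5·0+2·2=4≤7, objective 14.
No feasible integer point exceeds 21.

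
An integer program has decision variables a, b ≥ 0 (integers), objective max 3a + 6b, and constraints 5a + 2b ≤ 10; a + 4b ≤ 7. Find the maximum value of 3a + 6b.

Relaxing integrality, the LP optimum is 12.67 at (a,b) = (1.44, 1.39), which is not an integer point.
(a,b)=(1,1): 5·1+2·1=7≤10, 1·1+4·1=5≤7, objective 9.
(a,b)=(0,1): 5·0+2·1=2≤10, 1·0+4·1=4≤7, objective 6.
(a,b)=(2,0): 5·2+2·0=10≤10, 1·2+4·0=2≤7, objective 6.
(a,b)=(1,0): 5·1+2·0=5≤10, 1·1+4·0=1≤7, objective 3.
Maximum is 9 at (a,b)=(1,1).

9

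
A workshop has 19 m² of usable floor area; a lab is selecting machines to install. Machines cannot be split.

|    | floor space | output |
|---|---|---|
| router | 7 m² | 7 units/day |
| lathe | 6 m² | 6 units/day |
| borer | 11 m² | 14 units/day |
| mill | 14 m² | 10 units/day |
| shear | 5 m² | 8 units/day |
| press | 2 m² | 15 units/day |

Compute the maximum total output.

Treat it as a binary knapsack problem.
Allowing fractional choices, the relaxed optimum would be about 38.0, but machines are indivisible.
borer + shear + press: floor space 11 + 5 + 2 = 18 ≤ 19, output 14 + 8 + 15 = 37.
lathe + borer + press: floor space 6 + 11 + 2 = 19 ≤ 19, output 6 + 14 + 15 = 35.
router + shear + press: floor space 7 + 5 + 2 = 14 ≤ 19, output 7 + 8 + 15 = 30.
Best is borer, shear, and press with total output 37.

37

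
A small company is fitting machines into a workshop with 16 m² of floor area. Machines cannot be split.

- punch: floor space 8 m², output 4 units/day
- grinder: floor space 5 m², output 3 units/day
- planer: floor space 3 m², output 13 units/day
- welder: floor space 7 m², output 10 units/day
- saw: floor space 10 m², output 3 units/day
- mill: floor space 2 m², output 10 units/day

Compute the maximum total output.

33

planer + welder + mill: floor space 3 + 7 + 2 = 12 ≤ 16, output 13 + 10 + 10 = 33.
punch + planer + mill: floor space 8 + 3 + 2 = 13 ≤ 16, output 4 + 13 + 10 = 27.
Best is planer, welder, and mill with total output 33.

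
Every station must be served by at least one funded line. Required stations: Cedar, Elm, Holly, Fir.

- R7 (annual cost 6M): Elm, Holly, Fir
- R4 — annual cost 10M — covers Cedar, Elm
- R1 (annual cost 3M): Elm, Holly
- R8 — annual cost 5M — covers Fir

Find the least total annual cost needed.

16

Choose R7 and R4: together they cover Cedar, Elm, Holly, Fir — every station.
Total annual cost: 6 + 10 = 16.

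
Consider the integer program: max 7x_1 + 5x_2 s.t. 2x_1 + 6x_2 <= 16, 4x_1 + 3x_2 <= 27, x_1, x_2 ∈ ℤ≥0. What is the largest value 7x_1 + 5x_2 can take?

(x_1,x_2)=(6,0) is feasible, giving 42.
(x_1,x_2)=(5,1) is feasible, giving 40.
(x_1,x_2)=(5,0) is feasible, giving 35.
No feasible integer point exceeds 42.

42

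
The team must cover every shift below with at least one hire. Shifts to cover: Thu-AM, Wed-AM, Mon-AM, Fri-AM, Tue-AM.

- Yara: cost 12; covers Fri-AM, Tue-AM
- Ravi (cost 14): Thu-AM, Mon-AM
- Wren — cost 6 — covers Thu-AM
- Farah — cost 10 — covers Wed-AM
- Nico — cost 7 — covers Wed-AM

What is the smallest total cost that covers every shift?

Choose Yara, Ravi, and Nico: together they cover Thu-AM, Wed-AM, Mon-AM, Fri-AM, Tue-AM — every shift.
Total cost: 12 + 14 + 7 = 33.

33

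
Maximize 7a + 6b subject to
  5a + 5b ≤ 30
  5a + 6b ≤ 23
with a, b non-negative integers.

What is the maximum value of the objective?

Relaxing integrality, the LP optimum is 32.20 at (a,b) = (4.6, 0), which is not an integer point.
(a,b)=(4,0) is feasible, giving 28.
(a,b)=(3,1) is feasible, giving 27.
Maximum is 28 at (a,b)=(4,0).

28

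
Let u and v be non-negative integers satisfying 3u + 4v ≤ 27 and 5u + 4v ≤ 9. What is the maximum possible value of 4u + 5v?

The continuous relaxation peaks at (0, 2.25) with value 11.25; rounding to a feasible lattice point costs some objective.
(u,v)=(0,2) is feasible, giving 10.
(u,v)=(1,1) is feasible, giving 9.
(u,v)=(0,1) is feasible, giving 5.
Maximum is 10 at (u,v)=(0,2).

10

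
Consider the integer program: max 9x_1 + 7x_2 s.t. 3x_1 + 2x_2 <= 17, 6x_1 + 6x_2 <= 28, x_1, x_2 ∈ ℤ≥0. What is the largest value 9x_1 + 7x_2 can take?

(x_1,x_2)=(4,0): 3·4+2·0=12≤17, 6·4+6·0=24≤28, objective 36.
(x_1,x_2)=(3,1): 3·3+2·1=11≤17, 6·3+6·1=24≤28, objective 34.
(x_1,x_2)=(3,0): 3·3+2·0=9≤17, 6·3+6·0=18≤28, objective 27.
Maximum is 36 at (x_1,x_2)=(4,0).

36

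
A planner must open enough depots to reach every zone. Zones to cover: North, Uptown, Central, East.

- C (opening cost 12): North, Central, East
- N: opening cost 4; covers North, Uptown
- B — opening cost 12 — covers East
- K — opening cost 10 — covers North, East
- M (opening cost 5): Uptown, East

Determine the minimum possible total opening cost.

16

This is a weighted set-cover instance.
Choose C and N: together they cover North, Uptown, Central, East — every zone.
Total opening cost: 12 + 4 = 16.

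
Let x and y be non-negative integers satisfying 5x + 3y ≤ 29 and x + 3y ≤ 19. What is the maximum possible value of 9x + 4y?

49

(x,y)=(5,1): 5·5+3·1=28≤29, 1·5+3·1=8≤19, objective 49.
(x,y)=(5,0): 5·5+3·0=25≤29, 1·5+3·0=5≤19, objective 45.
(x,y)=(4,2): 5·4+3·2=26≤29, 1·4+3·2=10≤19, objective 44.
The best lattice point is (5,1), giving 49.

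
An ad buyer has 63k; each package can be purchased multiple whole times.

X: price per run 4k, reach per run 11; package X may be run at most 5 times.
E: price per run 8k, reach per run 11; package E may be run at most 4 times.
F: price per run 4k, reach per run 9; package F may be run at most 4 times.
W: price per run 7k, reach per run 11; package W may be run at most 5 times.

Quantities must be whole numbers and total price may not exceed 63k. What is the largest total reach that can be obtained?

5×X, 2×F, and 5×W: price 63 ≤ 63, reach 5·11 + 2·9 + 5·11 = 128.
4×X, 3×F, and 5×W: price 63 ≤ 63, reach 4·11 + 3·9 + 5·11 = 126.
Best is 128.

128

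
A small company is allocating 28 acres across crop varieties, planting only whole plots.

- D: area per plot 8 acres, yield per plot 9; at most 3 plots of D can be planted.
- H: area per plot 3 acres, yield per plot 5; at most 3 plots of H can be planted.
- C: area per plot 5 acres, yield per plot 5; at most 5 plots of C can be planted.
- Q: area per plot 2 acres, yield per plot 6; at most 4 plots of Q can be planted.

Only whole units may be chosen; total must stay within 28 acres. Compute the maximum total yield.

49

Take 3×H, 2×C, and 4×Q: area 27 ≤ 28, yield 3·5 + 2·5 + 4·6 = 49.
Q has the best ratio (6/2) and is taken to its limit of 4; remaining capacity is filled optimally with the others.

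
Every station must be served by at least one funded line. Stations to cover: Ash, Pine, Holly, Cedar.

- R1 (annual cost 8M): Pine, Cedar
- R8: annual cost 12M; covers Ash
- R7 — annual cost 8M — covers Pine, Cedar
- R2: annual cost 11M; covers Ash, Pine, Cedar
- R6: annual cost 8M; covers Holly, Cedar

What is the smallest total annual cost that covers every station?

19

Choose R2 and R6: together they cover Ash, Pine, Holly, Cedar — every station.
Total annual cost: 11 + 8 = 19.
No cover costs less than 19.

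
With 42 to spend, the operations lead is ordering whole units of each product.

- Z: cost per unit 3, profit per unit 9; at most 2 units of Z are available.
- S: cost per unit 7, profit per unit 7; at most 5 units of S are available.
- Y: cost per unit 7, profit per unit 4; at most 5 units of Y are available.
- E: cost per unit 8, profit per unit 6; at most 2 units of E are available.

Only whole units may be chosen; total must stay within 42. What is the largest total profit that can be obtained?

This is a bounded integer knapsack.
Z has the best ratio (9/3); taking only Z gives at most 2×9 = 18 (stopped by the supply cap of 2).
Mixing does better — 2×Z and 5×S: cost 41 ≤ 42, profit 2·9 + 5·7 = 53.

53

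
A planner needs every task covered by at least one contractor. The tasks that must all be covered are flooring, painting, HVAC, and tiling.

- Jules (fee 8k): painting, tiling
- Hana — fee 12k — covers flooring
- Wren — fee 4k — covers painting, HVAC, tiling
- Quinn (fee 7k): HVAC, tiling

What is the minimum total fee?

16

This is a weighted set-cover instance.
Choose Hana and Wren: together they cover flooring, painting, HVAC, tiling — every task.
Total fee: 12 + 4 = 16.
No cover costs less than 16.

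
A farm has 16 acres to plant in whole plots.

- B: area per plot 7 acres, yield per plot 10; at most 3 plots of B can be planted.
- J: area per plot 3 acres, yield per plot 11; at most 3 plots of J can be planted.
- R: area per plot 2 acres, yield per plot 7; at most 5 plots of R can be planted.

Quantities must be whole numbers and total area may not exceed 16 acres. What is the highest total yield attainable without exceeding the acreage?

57

This is a bounded integer knapsack.
2×J and 5×R: area 16 ≤ 16, yield 2·11 + 5·7 = 57.
3×J and 3×R: area 15 ≤ 16, yield 3·11 + 3·7 = 54.
Best is 57.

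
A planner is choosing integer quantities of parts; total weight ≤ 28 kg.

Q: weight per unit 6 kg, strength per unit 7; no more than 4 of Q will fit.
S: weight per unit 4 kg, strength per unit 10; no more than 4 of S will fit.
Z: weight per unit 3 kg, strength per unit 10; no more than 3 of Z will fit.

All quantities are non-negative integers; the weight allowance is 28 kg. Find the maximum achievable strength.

70

This is a bounded integer knapsack.
Take 4×S and 3×Z: weight 25 ≤ 28, strength 4·10 + 3·10 = 70.
Z has the best ratio (10/3) and is taken to its limit of 3; remaining capacity is filled optimally with the others.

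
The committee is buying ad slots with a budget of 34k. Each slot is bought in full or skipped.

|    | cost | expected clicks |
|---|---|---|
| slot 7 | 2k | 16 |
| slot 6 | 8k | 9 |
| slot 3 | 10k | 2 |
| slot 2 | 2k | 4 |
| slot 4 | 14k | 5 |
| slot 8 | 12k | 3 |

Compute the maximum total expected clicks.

34

Allowing fractional choices, the relaxed optimum would be about 36.0, but ad slots are indivisible.
slot 7 + slot 6 + slot 3 + slot 2 + slot 8: cost 2 + 8 + 10 + 2 + 12 = 34 ≤ 34, expected clicks 16 + 9 + 2 + 4 + 3 = 34.
slot 7 + slot 6 + slot 2 + slot 4: cost 2 + 8 + 2 + 14 = 26 ≤ 34, expected clicks 16 + 9 + 4 + 5 = 34.
The maximum expected clicks is 34; one optimal choice is slot 7, slot 6, slot 2, and slot 4.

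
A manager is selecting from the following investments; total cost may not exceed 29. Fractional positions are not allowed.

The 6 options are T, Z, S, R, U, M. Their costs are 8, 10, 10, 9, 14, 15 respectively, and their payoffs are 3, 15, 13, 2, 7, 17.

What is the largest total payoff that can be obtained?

T + Z + S: cost 8 + 10 + 10 = 28 ≤ 29, payoff 3 + 15 + 13 = 31.
Z + M: cost 10 + 15 = 25 ≤ 29, payoff 15 + 17 = 32.
S + M: cost 10 + 15 = 25 ≤ 29, payoff 13 + 17 = 30.
Best is Z and M with total payoff 32.

32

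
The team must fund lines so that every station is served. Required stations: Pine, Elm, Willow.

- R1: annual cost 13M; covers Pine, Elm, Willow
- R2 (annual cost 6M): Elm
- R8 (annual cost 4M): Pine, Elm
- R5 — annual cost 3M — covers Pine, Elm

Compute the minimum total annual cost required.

13

The greedy cost-per-new-station heuristic would pick R5 and R1 for 16, but a cheaper cover exists.
R1 alone covers Pine, Elm, Willow — every station.
Total annual cost: 13.
No cover costs less than 13.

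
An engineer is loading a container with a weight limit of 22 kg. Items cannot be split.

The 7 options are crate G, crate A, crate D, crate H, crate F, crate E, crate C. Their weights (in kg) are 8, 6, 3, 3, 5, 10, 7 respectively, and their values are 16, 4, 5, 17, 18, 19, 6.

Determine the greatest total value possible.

59

crate G + crate D + crate H + crate F: weight 8 + 3 + 3 + 5 = 19 ≤ 22, value 16 + 5 + 17 + 18 = 56.
crate D + crate H + crate F + crate E: weight 3 + 3 + 5 + 10 = 21 ≤ 22, value 5 + 17 + 18 + 19 = 59.
Best is crate D, crate H, crate F, and crate E with total value 59.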